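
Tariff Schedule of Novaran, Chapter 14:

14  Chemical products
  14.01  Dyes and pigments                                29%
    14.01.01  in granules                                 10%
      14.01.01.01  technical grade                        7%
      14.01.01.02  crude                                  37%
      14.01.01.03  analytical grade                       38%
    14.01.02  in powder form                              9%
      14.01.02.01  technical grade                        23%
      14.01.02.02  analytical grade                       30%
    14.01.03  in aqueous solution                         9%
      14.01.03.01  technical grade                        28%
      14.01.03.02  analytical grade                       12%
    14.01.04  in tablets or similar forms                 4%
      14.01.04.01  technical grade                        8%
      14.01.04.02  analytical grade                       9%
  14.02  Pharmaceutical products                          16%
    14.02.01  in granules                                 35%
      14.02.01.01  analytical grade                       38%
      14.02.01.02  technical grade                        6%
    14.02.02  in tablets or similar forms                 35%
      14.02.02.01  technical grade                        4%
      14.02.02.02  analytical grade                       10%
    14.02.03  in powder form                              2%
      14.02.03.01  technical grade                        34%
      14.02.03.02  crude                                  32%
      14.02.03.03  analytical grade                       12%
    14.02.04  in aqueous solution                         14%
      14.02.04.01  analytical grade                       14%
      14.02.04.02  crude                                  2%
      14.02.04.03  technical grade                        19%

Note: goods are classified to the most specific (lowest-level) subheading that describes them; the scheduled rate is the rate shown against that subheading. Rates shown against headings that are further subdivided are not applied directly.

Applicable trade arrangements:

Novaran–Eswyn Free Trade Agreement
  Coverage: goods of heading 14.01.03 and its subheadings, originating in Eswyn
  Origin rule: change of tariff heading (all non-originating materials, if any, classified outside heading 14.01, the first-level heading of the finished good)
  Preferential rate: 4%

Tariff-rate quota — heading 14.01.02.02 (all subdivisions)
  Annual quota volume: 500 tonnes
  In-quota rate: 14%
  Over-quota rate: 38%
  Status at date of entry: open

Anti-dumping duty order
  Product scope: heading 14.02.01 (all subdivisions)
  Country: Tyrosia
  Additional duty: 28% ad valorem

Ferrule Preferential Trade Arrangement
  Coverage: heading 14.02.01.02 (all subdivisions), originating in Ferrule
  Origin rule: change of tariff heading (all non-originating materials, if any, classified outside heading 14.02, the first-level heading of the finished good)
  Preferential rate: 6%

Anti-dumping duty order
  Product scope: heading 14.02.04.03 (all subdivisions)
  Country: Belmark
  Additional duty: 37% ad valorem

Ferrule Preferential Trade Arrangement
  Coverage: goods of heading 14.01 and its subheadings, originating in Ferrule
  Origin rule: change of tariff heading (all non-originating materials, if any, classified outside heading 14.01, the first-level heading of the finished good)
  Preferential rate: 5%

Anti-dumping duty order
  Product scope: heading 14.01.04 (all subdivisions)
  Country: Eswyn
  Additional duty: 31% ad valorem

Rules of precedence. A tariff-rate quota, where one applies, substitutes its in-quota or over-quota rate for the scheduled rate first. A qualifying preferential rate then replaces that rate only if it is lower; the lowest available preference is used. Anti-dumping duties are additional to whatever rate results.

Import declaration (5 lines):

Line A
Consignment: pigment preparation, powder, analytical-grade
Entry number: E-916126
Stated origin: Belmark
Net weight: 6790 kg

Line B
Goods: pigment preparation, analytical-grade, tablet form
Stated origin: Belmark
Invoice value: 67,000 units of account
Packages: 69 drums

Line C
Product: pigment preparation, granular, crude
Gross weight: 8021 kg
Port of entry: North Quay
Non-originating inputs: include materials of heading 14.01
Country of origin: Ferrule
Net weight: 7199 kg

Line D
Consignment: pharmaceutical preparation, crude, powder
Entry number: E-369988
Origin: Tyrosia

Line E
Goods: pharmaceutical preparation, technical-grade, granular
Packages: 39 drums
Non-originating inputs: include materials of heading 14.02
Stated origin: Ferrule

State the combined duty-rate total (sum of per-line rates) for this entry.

98%

Line A: pigment → 14.01; powder → 14.01.02; analytical-grade → 14.01.02.02. Scheduled 30%. quota on 14.01.02.02 open → in-quota 14%. → 14%.
Line B: pigment → 14.01; tablet form → 14.01.04; analytical-grade → 14.01.04.02. Scheduled 9%. No special measure applies. → 9%.
Line C: pigment → 14.01; granular → 14.01.01; crude → 14.01.01.02. Scheduled 37%. Ferrule agreement on 14.02.01.02: 14.01.01.02 not covered; Ferrule agreement on 14.01: CTH not met. → 37%.
Line D: pharmaceutical → 14.02; powder → 14.02.03; crude → 14.02.03.02. Scheduled 32%. No special measure applies. → 32%.
Line E: pharmaceutical → 14.02; granular → 14.02.01; technical-grade → 14.02.01.02. Scheduled 6%. Ferrule agreement on 14.02.01.02: CTH not met; Ferrule agreement on 14.01: 14.02.01.02 not covered. → 6%.
Sum: 14% + 9% + 37% + 32% + 6% = 98%.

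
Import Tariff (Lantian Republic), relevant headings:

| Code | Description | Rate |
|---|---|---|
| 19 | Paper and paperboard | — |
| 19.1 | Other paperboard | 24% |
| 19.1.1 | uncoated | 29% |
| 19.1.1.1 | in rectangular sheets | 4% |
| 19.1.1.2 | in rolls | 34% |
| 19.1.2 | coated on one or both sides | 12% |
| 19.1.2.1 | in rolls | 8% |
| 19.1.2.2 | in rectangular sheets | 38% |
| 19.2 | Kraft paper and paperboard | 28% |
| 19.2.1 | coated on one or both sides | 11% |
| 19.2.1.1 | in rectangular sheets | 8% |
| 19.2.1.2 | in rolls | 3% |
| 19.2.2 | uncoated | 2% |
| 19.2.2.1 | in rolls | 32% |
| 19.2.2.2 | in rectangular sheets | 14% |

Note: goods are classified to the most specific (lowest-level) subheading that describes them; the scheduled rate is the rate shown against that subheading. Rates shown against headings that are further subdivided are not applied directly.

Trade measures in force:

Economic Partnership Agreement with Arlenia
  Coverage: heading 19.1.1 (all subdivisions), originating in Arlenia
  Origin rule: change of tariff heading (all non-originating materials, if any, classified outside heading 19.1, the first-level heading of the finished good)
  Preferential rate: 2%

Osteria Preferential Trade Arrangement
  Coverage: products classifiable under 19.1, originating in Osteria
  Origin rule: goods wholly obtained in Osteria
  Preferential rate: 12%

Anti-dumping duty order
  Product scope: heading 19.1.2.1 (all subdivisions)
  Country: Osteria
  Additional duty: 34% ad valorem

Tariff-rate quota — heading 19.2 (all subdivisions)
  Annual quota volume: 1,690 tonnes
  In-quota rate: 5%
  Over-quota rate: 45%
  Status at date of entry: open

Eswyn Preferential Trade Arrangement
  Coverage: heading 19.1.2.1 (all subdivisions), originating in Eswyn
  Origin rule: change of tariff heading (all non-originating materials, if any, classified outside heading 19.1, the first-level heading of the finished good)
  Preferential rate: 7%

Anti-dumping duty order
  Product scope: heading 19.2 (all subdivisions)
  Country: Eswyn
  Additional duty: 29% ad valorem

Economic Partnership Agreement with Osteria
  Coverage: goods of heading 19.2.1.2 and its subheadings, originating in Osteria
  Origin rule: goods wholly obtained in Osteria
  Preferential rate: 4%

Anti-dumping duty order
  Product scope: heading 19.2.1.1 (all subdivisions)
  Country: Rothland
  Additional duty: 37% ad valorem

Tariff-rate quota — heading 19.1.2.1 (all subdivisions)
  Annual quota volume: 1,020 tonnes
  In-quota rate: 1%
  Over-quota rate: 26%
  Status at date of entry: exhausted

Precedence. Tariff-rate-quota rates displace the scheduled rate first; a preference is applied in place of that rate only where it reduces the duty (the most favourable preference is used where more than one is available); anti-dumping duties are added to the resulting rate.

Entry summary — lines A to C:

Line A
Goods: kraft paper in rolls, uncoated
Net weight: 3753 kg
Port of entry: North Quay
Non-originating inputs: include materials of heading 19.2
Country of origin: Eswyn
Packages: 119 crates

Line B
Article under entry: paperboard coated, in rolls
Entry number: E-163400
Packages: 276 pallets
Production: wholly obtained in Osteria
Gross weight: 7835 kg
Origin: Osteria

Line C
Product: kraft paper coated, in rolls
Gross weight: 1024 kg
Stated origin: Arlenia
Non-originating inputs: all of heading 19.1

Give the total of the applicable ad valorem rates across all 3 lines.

Line A: kraft paper → 19.2; uncoated → 19.2.2; in rolls → 19.2.2.1. Scheduled 32%. quota on 19.2 open → in-quota 5%; Eswyn agreement on 19.1.2.1: 19.2.2.1 not covered; anti-dumping (Eswyn, 19.2): +29%; total 5% + 29% = 34%. → 34%.
Line B: paperboard → 19.1; coated → 19.1.2; in rolls → 19.1.2.1. Scheduled 8%. quota on 19.1.2.1 exhausted → over-quota 26%; Osteria agreement on 19.1: wholly obtained → 12% available; Osteria agreement on 19.2.1.2: 19.1.2.1 not covered; preferential 12%; anti-dumping (Osteria, 19.1.2.1): +34%; total 12% + 34% = 46%. → 46%.
Line C: kraft paper → 19.2; coated → 19.2.1; in rolls → 19.2.1.2. Scheduled 3%. quota on 19.2 open → in-quota 5%; Arlenia agreement on 19.1.1: 19.2.1.2 not covered. → 5%.
Sum: 34% + 46% + 5% = 85%.

85%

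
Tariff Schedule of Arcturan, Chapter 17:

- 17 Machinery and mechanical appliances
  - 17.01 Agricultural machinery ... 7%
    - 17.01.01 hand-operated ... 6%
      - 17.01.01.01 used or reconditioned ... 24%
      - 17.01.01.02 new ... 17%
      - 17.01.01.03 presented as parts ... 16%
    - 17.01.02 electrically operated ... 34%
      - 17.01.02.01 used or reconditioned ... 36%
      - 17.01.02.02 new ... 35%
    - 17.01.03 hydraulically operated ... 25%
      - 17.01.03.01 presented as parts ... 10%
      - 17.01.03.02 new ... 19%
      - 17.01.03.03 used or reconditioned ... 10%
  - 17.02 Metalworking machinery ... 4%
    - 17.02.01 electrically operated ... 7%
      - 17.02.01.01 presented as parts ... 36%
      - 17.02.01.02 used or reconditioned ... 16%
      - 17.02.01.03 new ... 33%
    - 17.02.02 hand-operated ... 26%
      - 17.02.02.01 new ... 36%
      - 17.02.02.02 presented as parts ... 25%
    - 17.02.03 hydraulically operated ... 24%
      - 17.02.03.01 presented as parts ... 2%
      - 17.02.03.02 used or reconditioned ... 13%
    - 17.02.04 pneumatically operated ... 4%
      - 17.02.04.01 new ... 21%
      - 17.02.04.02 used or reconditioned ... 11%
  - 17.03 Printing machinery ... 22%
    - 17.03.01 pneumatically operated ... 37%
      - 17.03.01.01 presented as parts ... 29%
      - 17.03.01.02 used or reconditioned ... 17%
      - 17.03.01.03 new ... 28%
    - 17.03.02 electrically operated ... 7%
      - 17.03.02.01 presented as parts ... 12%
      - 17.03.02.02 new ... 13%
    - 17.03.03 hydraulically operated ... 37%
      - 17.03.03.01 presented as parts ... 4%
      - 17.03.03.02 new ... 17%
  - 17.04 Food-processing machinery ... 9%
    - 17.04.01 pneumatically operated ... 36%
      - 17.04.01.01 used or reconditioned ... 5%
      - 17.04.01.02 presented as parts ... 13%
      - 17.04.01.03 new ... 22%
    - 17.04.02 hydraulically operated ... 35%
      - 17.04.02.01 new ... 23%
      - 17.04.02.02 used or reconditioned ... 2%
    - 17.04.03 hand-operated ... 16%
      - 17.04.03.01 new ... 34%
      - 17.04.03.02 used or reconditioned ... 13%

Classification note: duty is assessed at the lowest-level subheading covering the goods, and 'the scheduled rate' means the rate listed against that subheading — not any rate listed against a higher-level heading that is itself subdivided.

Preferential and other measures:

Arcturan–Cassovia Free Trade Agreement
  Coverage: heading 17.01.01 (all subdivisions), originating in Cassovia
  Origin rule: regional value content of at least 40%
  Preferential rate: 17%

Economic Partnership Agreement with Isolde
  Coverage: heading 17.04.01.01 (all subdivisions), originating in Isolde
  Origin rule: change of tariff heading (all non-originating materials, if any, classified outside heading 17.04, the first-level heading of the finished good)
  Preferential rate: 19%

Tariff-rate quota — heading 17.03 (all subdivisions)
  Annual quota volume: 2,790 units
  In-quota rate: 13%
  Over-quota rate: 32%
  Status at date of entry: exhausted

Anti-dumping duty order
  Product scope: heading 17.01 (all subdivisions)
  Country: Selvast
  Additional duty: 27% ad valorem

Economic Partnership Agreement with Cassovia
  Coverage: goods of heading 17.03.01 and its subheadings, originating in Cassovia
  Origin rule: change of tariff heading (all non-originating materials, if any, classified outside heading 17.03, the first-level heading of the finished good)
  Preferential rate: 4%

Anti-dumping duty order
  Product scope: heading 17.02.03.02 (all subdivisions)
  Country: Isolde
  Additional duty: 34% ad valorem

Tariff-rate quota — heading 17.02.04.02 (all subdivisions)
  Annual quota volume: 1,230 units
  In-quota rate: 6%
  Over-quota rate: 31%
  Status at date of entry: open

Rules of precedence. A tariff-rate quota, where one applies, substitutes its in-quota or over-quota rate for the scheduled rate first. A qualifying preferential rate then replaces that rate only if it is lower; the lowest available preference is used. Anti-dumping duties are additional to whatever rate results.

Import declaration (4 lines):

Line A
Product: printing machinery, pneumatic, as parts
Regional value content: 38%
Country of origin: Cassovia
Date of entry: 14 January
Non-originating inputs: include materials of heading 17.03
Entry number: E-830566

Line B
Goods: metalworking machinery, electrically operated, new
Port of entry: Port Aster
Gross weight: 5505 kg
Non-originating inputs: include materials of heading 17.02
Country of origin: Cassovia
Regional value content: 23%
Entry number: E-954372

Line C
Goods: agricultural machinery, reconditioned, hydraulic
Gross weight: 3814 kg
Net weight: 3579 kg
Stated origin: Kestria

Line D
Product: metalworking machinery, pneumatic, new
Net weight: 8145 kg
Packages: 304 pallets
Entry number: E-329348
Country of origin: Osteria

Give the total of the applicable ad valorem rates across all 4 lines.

96%

Line A: printing → 17.03; pneumatic → 17.03.01; as parts → 17.03.01.01. Scheduled 29%. quota on 17.03 exhausted → over-quota 32%; Cassovia agreement on 17.01.01: 17.03.01.01 not covered; Cassovia agreement on 17.03.01: CTH not met. → 32%.
Line B: metalworking → 17.02; electrically operated → 17.02.01; new → 17.02.01.03. Scheduled 33%. Cassovia agreement on 17.01.01: 17.02.01.03 not covered; Cassovia agreement on 17.03.01: 17.02.01.03 not covered. → 33%.
Line C: agricultural → 17.01; hydraulic → 17.01.03; reconditioned → 17.01.03.03. Scheduled 10%. No special measure applies. → 10%.
Line D: metalworking → 17.02; pneumatic → 17.02.04; new → 17.02.04.01. Scheduled 21%. No special measure applies. → 21%.
Sum: 32% + 33% + 10% + 21% = 96%.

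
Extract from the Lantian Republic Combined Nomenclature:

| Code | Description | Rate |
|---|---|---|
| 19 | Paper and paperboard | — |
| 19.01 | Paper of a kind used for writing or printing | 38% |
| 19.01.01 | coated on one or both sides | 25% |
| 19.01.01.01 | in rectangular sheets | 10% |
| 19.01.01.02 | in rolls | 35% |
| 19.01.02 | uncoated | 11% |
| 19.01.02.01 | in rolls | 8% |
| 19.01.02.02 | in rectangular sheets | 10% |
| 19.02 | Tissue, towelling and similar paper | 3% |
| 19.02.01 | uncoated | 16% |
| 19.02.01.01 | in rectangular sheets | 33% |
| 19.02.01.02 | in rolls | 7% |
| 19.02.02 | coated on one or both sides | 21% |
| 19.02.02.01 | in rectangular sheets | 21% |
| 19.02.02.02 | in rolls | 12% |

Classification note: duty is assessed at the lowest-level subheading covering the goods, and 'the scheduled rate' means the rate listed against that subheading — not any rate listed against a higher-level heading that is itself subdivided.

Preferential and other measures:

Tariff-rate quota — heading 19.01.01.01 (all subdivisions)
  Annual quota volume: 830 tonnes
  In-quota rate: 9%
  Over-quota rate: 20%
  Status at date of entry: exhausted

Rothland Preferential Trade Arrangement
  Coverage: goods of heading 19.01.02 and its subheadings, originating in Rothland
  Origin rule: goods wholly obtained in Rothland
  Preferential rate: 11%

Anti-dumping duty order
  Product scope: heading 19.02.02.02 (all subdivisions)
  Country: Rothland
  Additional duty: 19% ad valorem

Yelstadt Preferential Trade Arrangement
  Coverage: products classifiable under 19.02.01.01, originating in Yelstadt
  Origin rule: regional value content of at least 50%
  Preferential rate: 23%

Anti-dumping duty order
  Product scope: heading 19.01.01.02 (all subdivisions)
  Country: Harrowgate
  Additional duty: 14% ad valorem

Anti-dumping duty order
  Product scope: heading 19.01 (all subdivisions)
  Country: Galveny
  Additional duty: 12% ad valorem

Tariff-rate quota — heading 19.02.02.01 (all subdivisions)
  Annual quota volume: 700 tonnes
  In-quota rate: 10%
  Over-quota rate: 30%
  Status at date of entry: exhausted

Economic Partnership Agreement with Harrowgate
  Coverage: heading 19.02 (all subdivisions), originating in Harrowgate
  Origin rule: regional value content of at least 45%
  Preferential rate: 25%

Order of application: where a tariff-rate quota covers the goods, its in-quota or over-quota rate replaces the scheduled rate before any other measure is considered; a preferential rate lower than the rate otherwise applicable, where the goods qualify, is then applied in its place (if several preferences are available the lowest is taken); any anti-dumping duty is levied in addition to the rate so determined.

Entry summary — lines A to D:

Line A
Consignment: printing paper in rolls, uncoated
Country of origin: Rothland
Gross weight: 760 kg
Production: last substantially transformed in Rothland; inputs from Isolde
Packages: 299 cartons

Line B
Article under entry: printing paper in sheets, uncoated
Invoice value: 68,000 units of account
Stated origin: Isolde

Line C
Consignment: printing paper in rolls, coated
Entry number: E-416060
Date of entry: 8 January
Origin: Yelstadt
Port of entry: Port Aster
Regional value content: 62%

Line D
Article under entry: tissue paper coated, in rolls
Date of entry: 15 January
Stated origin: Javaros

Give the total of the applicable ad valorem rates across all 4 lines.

Line A: printing paper → 19.01; uncoated → 19.01.02; in rolls → 19.01.02.01. Scheduled 8%. Rothland agreement on 19.01.02: not wholly obtained. → 8%.
Line B: printing paper → 19.01; uncoated → 19.01.02; in sheets → 19.01.02.02. Scheduled 10%. No special measure applies. → 10%.
Line C: printing paper → 19.01; coated → 19.01.01; in rolls → 19.01.01.02. Scheduled 35%. Yelstadt agreement on 19.02.01.01: 19.01.01.02 not covered. → 35%.
Line D: tissue paper → 19.02; coated → 19.02.02; in rolls → 19.02.02.02. Scheduled 12%. No special measure applies. → 12%.
Sum: 8% + 10% + 35% + 12% = 65%.

65%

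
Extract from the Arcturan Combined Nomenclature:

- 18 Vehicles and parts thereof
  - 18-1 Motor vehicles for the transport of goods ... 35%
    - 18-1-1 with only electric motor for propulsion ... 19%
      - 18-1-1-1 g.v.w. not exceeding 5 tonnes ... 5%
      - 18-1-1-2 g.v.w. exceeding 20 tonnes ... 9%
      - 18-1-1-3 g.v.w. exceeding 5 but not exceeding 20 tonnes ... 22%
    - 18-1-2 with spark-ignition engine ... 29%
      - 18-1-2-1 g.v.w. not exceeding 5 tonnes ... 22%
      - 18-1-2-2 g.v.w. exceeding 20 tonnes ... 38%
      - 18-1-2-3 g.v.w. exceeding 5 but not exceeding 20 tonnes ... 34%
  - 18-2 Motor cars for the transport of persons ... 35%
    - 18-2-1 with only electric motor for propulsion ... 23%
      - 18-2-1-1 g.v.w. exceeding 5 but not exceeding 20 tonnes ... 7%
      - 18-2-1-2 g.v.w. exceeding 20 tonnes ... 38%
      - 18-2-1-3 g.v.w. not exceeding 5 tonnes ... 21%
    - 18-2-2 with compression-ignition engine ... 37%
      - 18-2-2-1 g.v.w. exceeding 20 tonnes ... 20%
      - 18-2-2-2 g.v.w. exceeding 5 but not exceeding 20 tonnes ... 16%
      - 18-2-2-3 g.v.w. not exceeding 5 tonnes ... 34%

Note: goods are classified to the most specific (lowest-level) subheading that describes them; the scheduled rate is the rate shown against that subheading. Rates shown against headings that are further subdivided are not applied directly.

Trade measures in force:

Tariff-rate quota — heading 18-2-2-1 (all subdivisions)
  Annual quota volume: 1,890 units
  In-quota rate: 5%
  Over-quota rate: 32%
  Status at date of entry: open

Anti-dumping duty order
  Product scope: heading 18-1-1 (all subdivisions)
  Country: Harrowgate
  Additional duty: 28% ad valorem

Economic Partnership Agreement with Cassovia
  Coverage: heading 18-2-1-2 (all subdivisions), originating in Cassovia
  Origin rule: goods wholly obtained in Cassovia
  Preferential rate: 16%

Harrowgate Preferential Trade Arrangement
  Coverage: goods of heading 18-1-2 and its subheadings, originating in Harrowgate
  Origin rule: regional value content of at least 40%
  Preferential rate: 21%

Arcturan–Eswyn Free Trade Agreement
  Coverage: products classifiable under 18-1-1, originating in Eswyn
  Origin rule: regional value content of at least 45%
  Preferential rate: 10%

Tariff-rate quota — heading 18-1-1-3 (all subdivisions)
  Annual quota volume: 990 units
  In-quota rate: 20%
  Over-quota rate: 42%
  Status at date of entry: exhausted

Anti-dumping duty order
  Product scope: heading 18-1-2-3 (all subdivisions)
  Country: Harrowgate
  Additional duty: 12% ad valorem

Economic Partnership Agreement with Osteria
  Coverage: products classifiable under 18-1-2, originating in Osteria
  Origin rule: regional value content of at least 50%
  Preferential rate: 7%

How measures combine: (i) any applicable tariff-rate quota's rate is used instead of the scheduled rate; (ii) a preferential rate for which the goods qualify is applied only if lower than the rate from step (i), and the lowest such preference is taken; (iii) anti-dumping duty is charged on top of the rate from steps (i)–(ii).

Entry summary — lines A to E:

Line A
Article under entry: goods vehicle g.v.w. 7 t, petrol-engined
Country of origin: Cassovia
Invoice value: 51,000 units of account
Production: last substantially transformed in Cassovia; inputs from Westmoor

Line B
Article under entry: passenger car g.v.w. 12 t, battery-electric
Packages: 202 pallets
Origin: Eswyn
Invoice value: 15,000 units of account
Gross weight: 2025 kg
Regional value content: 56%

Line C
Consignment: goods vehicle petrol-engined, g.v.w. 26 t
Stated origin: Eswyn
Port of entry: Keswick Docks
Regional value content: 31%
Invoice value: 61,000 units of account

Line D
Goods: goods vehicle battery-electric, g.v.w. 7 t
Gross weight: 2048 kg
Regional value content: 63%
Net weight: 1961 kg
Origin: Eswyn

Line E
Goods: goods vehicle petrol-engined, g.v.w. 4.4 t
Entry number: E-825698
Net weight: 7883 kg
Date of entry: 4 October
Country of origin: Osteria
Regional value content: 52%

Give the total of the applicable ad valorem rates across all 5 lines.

96%

Line A: goods vehicle → 18-1; petrol-engined → 18-1-2; g.v.w. 7 t → 18-1-2-3. Scheduled 34%. Cassovia agreement on 18-2-1-2: 18-1-2-3 not covered. → 34%.
Line B: passenger car → 18-2; battery-electric → 18-2-1; g.v.w. 12 t → 18-2-1-1. Scheduled 7%. Eswyn agreement on 18-1-1: 18-2-1-1 not covered. → 7%.
Line C: goods vehicle → 18-1; petrol-engined → 18-1-2; g.v.w. 26 t → 18-1-2-2. Scheduled 38%. Eswyn agreement on 18-1-1: 18-1-2-2 not covered. → 38%.
Line D: goods vehicle → 18-1; battery-electric → 18-1-1; g.v.w. 7 t → 18-1-1-3. Scheduled 22%. quota on 18-1-1-3 exhausted → over-quota 42%; Eswyn agreement on 18-1-1: RVC ≥ 45% → 10% available; preferential 10%. → 10%.
Line E: goods vehicle → 18-1; petrol-engined → 18-1-2; g.v.w. 4.4 t → 18-1-2-1. Scheduled 22%. Osteria agreement on 18-1-2: RVC ≥ 50% → 7% available; preferential 7%. → 7%.
Sum: 34% + 7% + 38% + 10% + 7% = 96%.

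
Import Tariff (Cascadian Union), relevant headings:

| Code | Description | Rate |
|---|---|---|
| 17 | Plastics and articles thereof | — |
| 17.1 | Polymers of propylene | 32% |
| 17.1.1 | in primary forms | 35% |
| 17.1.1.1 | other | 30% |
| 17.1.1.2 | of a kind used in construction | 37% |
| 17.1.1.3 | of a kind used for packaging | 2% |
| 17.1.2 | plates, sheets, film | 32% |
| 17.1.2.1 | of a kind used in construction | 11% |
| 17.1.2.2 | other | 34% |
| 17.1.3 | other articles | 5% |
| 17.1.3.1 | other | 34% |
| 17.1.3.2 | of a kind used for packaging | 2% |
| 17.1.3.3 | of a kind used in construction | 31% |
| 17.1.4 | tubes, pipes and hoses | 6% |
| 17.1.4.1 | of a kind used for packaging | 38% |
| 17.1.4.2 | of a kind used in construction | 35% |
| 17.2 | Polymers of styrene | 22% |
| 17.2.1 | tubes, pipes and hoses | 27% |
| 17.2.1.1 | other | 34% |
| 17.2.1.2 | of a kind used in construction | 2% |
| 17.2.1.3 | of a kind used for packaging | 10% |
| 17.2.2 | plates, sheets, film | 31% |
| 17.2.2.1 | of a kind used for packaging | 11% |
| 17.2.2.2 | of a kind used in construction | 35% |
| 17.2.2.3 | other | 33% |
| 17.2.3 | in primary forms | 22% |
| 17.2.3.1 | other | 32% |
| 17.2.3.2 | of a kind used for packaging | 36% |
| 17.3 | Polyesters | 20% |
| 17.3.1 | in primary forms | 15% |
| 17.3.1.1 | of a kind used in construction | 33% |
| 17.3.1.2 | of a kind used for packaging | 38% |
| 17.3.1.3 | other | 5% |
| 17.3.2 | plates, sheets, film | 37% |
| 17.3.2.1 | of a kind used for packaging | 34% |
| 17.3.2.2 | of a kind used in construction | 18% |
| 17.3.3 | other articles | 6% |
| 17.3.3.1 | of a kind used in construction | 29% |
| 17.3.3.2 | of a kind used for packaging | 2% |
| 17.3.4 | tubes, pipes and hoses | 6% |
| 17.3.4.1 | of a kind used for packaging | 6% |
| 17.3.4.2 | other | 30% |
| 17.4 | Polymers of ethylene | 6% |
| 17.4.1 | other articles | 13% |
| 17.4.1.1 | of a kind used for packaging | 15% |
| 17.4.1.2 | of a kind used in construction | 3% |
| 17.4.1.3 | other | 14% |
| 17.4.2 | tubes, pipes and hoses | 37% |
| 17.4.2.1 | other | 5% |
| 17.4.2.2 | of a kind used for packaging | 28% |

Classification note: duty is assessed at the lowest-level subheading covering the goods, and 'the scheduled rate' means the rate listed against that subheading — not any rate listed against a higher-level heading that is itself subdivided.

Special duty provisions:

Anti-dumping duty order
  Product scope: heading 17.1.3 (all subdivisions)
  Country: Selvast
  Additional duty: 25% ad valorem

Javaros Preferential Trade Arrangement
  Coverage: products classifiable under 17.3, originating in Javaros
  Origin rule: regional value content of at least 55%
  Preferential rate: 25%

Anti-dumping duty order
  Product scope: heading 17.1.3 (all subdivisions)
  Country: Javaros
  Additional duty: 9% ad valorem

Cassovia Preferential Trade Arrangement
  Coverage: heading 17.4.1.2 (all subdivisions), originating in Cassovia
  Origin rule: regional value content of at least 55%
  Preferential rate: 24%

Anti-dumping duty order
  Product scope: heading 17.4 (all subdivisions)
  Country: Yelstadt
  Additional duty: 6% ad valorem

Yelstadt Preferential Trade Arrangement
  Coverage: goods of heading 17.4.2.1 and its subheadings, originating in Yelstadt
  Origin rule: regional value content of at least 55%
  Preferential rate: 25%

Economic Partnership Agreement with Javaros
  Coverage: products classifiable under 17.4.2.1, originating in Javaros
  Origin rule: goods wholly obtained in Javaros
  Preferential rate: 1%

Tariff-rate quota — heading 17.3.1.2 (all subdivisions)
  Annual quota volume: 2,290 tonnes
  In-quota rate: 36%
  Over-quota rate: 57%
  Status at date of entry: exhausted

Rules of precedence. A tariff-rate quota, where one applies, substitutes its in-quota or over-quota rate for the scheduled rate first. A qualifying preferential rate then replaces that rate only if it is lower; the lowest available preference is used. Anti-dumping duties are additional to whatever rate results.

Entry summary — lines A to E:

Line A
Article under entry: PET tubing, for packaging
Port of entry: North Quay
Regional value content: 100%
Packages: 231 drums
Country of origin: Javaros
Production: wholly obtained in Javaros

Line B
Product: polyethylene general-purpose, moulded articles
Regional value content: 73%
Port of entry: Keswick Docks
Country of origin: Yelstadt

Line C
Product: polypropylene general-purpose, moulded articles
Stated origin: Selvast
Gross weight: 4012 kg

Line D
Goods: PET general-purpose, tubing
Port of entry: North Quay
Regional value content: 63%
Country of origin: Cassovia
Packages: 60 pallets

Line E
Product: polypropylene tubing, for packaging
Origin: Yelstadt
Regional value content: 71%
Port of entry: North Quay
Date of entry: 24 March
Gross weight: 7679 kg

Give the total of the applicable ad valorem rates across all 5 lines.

153%

Line A: PET → 17.3; tubing → 17.3.4; for packaging → 17.3.4.1. Scheduled 6%. Javaros agreement on 17.3: RVC ≥ 55% → 25% available; Javaros agreement on 17.4.2.1: 17.3.4.1 not covered; preference 25% not lower than 6% → no reduction. → 6%.
Line B: polyethylene → 17.4; moulded articles → 17.4.1; general-purpose → 17.4.1.3. Scheduled 14%. Yelstadt agreement on 17.4.2.1: 17.4.1.3 not covered; anti-dumping (Yelstadt, 17.4): +6%; total 14% + 6% = 20%. → 20%.
Line C: polypropylene → 17.1; moulded articles → 17.1.3; general-purpose → 17.1.3.1. Scheduled 34%. anti-dumping (Selvast, 17.1.3): +25%; total 34% + 25% = 59%. → 59%.
Line D: PET → 17.3; tubing → 17.3.4; general-purpose → 17.3.4.2. Scheduled 30%. Cassovia agreement on 17.4.1.2: 17.3.4.2 not covered. → 30%.
Line E: polypropylene → 17.1; tubing → 17.1.4; for packaging → 17.1.4.1. Scheduled 38%. Yelstadt agreement on 17.4.2.1: 17.1.4.1 not covered. → 38%.
Sum: 6% + 20% + 59% + 30% + 38% = 153%.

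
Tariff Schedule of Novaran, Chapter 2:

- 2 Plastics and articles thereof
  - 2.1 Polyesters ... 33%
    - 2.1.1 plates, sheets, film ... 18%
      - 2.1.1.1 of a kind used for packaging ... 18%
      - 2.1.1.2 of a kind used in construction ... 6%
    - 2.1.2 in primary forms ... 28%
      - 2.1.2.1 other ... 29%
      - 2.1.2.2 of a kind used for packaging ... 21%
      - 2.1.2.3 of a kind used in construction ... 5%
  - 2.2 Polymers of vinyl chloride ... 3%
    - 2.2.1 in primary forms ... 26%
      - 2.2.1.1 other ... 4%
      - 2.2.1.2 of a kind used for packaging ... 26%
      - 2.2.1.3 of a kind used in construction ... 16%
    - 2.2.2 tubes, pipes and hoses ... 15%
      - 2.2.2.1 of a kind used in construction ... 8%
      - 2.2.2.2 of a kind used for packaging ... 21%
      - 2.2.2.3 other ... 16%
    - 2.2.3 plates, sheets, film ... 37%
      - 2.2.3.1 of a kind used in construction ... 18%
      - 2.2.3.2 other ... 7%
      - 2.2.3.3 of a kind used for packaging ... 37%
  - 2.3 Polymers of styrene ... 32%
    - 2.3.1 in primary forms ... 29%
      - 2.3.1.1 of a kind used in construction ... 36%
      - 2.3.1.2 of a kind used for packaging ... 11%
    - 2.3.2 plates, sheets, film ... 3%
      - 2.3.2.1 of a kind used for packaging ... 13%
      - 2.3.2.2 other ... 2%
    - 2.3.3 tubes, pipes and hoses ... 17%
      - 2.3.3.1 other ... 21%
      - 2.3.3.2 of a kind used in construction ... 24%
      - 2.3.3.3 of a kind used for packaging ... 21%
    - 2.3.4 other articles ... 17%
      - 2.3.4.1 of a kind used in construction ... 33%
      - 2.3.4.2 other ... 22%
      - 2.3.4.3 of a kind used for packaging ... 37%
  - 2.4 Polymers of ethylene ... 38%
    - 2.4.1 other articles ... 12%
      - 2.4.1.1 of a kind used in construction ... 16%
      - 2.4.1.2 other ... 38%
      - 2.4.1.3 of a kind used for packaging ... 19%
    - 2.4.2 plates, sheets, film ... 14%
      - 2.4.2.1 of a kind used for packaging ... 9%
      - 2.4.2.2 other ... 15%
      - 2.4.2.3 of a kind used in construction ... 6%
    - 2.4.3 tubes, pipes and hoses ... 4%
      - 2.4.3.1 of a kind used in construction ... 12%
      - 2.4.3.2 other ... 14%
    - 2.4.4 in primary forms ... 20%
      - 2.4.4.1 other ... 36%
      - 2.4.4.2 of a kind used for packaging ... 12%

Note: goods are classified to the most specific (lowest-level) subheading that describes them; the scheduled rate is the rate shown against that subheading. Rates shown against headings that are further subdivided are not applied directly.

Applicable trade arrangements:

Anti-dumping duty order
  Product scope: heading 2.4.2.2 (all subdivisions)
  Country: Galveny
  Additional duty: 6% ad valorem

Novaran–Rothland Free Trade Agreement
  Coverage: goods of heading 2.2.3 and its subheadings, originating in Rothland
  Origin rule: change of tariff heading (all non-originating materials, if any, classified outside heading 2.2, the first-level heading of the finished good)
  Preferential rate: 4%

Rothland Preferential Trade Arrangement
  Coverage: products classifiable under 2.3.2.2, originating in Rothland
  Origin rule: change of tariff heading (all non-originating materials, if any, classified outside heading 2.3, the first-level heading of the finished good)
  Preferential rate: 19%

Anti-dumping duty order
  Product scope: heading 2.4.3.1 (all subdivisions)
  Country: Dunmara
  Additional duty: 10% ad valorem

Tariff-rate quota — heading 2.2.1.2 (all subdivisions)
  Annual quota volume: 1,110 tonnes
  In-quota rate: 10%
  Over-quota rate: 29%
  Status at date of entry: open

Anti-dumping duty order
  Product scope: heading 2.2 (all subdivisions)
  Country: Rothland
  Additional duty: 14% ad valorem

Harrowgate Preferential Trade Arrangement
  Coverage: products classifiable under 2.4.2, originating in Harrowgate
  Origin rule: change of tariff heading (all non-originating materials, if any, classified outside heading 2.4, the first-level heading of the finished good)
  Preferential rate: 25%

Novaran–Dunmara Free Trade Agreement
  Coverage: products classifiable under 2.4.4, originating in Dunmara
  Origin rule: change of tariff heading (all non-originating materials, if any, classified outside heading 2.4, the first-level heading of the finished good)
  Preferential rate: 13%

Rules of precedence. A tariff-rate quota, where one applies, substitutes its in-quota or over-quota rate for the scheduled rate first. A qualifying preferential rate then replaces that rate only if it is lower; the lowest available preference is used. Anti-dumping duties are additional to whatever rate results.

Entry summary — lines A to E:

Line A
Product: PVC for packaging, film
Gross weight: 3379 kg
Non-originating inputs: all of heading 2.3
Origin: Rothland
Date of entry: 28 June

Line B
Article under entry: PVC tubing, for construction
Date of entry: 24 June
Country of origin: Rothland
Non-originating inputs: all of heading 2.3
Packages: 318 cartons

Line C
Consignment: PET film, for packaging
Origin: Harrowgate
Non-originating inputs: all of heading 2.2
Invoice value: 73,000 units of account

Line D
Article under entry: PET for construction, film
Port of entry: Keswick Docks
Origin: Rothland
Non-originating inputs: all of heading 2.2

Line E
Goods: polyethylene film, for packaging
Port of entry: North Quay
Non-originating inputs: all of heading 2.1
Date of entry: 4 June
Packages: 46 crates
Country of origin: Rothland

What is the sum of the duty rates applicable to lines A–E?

Line A: PVC → 2.2; film → 2.2.3; for packaging → 2.2.3.3. Scheduled 37%. Rothland agreement on 2.2.3: CTH met → 4% available; Rothland agreement on 2.3.2.2: 2.2.3.3 not covered; preferential 4%; anti-dumping (Rothland, 2.2): +14%; total 4% + 14% = 18%. → 18%.
Line B: PVC → 2.2; tubing → 2.2.2; for construction → 2.2.2.1. Scheduled 8%. Rothland agreement on 2.2.3: 2.2.2.1 not covered; Rothland agreement on 2.3.2.2: 2.2.2.1 not covered; anti-dumping (Rothland, 2.2): +14%; total 8% + 14% = 22%. → 22%.
Line C: PET → 2.1; film → 2.1.1; for packaging → 2.1.1.1. Scheduled 18%. Harrowgate agreement on 2.4.2: 2.1.1.1 not covered. → 18%.
Line D: PET → 2.1; film → 2.1.1; for construction → 2.1.1.2. Scheduled 6%. Rothland agreement on 2.2.3: 2.1.1.2 not covered; Rothland agreement on 2.3.2.2: 2.1.1.2 not covered. → 6%.
Line E: polyethylene → 2.4; film → 2.4.2; for packaging → 2.4.2.1. Scheduled 9%. Rothland agreement on 2.2.3: 2.4.2.1 not covered; Rothland agreement on 2.3.2.2: 2.4.2.1 not covered. → 9%.
Sum: 18% + 22% + 18% + 6% + 9% = 73%.

73%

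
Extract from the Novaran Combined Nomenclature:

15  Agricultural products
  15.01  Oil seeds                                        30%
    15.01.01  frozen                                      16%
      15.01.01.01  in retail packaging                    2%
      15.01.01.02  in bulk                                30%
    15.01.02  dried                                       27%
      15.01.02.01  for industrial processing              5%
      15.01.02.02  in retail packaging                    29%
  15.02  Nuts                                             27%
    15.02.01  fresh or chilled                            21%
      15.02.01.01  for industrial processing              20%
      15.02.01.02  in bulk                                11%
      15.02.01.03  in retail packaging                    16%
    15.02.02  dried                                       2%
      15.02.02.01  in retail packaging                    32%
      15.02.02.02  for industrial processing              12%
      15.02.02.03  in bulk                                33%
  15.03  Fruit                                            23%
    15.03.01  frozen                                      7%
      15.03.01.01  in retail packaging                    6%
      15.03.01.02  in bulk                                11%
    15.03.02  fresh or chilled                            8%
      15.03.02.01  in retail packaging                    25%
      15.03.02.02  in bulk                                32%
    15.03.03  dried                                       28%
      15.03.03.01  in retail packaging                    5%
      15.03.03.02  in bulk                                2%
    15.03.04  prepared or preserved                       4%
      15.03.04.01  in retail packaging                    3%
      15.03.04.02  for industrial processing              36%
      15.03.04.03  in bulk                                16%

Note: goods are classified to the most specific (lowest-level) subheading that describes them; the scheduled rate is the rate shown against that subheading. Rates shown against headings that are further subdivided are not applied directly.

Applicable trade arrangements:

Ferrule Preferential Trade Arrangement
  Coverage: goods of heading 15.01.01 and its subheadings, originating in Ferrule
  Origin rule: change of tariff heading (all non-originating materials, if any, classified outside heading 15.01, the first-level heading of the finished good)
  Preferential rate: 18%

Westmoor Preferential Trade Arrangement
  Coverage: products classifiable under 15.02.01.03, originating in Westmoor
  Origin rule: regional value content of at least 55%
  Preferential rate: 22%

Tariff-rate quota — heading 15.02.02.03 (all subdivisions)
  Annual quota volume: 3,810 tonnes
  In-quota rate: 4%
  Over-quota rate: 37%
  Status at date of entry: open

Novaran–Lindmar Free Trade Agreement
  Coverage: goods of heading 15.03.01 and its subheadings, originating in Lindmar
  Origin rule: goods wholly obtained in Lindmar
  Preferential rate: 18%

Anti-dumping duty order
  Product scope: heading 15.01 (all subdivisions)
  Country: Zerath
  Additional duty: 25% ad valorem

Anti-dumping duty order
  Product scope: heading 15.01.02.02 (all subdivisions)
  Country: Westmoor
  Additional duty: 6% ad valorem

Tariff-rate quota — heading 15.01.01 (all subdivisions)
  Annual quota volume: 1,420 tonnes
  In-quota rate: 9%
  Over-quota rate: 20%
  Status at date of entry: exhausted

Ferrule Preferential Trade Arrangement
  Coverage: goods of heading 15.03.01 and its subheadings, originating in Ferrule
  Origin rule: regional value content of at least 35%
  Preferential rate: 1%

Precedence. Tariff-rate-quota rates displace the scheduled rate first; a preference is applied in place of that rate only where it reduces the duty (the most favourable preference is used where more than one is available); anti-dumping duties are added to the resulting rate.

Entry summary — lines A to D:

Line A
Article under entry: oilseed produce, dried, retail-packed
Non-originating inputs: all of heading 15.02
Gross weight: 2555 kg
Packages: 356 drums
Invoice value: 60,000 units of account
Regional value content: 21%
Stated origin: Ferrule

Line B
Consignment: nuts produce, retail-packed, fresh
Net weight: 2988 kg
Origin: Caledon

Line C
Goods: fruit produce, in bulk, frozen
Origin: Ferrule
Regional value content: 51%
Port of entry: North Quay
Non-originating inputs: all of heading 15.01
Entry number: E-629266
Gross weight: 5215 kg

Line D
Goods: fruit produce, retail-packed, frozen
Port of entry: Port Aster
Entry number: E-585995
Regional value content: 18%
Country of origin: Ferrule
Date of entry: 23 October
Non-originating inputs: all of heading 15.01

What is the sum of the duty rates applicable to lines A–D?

Line A: oilseed → 15.01; dried → 15.01.02; retail-packed → 15.01.02.02. Scheduled 29%. Ferrule agreement on 15.01.01: 15.01.02.02 not covered; Ferrule agreement on 15.03.01: 15.01.02.02 not covered. → 29%.
Line B: nuts → 15.02; fresh → 15.02.01; retail-packed → 15.02.01.03. Scheduled 16%. No special measure applies. → 16%.
Line C: fruit → 15.03; frozen → 15.03.01; in bulk → 15.03.01.02. Scheduled 11%. Ferrule agreement on 15.01.01: 15.03.01.02 not covered; Ferrule agreement on 15.03.01: RVC ≥ 35% → 1% available; preferential 1%. → 1%.
Line D: fruit → 15.03; frozen → 15.03.01; retail-packed → 15.03.01.01. Scheduled 6%. Ferrule agreement on 15.01.01: 15.03.01.01 not covered; Ferrule agreement on 15.03.01: RVC < 35%. → 6%.
Sum: 29% + 16% + 1% + 6% = 52%.

52%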